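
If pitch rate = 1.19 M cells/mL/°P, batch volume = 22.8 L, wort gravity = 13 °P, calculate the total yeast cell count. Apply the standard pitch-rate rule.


cells (billions) = rate · V_L · °P
cells = 1.19 · 22.8 · 13

352.7160 billion cells


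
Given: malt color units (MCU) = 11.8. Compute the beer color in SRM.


SRM = 1.4922 · MCU^0.6859
SRM = 1.4922 · 11.8^0.6859

8.1102 SRM


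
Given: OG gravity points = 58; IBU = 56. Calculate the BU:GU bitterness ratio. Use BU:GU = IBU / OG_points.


BU:GU = 56 / 58

0.9655


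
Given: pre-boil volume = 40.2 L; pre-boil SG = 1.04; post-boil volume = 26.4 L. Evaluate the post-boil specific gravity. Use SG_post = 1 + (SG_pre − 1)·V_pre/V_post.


pts_pre = (1.04 − 1)·1000 = 40.0000
pts_post = 40.0000·40.2/26.4 = 60.9091
SG_post = 1 + 60.9091/1000

1.0609


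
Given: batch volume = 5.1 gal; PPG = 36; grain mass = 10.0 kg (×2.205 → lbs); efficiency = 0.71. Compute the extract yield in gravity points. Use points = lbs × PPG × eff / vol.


lbs = 10.0 × 2.205 = 22.0500
points = 22.0500 × 36 × 0.71 / 5.1

110.5094 points


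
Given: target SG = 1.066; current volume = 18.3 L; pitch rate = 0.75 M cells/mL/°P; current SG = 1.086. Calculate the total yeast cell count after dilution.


V_w = V·((SG_c−1)/(SG_t−1)−1);  °P = 259 − 259/SG_t;  cells = rate·(V+V_w)·°P
V_w = 18.3·((1.086−1)/(1.066−1)−1) = 5.5455
V_final = 18.3 + 5.5455 = 23.8455
°P = 259 − 259/1.066 = 16.0356
cells = 0.75·23.8455·16.0356

286.7830 billion cells


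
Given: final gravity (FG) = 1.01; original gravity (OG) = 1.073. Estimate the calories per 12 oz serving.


ABW = (OG−FG)·131.25·0.79/FG;  °P = 259 − 259/SG (for OG→OE and FG→AE);  RE = 0.1808·OE + 0.8192·AE;  Cal = (6.9·ABW + 4·(RE−0.1))·FG·3.55
ABW = (1.073 − 1.01)·131.25·0.79/1.01 = 6.4676
OE = 259 − 259/1.073 = 17.6207 °P
AE = 259 − 259/1.01 = 2.5644 °P
RE = 0.1808·17.6207 + 0.8192·2.5644 = 5.2865 °P
Cal = (6.9·6.4676 + 4·(5.2865−0.1))·1.01·3.55

234.3944 kcal


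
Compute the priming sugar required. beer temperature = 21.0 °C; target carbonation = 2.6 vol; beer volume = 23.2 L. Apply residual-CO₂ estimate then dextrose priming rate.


residual = 14.695·(0.01821 + 0.09011·e^(−0.04·T));  sugar = (target − residual)·4.0·V
residual = 14.695·(0.01821 + 0.09011·e^(−0.04·21.0)) = 0.8393
sugar = (2.6 − 0.8393)·4.0·23.2

163.3974 g


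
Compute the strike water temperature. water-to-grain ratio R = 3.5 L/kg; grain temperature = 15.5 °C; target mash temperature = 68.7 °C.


T_strike = (0.41/R)·(T_mash − T_grain) + T_mash
T_strike = (0.41/3.5)·(68.7 − 15.5) + 68.7

74.9320 °C


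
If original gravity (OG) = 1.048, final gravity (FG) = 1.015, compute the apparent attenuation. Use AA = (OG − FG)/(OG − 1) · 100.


AA = (1.048 − 1.015)/(1.048 − 1) · 100

68.7500 %


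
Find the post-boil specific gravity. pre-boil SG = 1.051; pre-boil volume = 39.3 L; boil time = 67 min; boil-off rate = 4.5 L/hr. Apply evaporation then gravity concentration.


V_post = V_pre − rate·(t/60);  SG_post = 1 + (SG_pre−1)·V_pre/V_post
V_post = 39.3 − 4.5·(67/60) = 34.2750
SG_post = 1 + (1.051 − 1)·39.3/34.2750

1.0585


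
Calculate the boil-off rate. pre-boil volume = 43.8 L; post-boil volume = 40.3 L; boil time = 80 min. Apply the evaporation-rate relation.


rate = (V_pre − V_post) / (t_min/60)
rate = (43.8 − 40.3) / (80/60)

2.6250 L/hr


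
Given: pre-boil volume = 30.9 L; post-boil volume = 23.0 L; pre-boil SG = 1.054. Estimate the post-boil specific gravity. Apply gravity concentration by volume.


SG_post = 1 + (SG_pre − 1)·V_pre/V_post
pts_pre = (1.054 − 1)·1000 = 54.0000
pts_post = 54.0000·30.9/23.0 = 72.5478
SG_post = 1 + 72.5478/1000

1.0725


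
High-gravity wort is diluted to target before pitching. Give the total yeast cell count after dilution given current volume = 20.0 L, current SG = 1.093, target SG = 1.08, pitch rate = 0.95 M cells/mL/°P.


V_w = V·((SG_c−1)/(SG_t−1)−1);  °P = 259 − 259/SG_t;  cells = rate·(V+V_w)·°P
V_w = 20.0·((1.093−1)/(1.08−1)−1) = 3.2500
V_final = 20.0 + 3.2500 = 23.2500
°P = 259 − 259/1.08 = 19.1852
cells = 0.95·23.2500·19.1852

423.7528 billion cells


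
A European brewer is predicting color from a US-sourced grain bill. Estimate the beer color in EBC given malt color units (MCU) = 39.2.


SRM = 1.4922·MCU^0.6859;  EBC = SRM·1.97
SRM = 1.4922·39.2^0.6859 = 18.4783
EBC = 18.4783·1.97

36.4022 EBC


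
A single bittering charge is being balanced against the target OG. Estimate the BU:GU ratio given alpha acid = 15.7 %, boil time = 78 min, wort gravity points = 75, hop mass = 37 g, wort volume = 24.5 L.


U = 1.65·0.000125^(GP/1000)·(1−e^(−0.04t))/4.15;  IBU = (α/100)·m·U·1000/V;  BU:GU = IBU/GP
U = 1.65·0.000125^(75/1000)·(1−e^(−0.04·78))/4.15 = 0.1937
IBU = (15.7/100)·37·0.1937·1000/24.5 = 45.9225
BU:GU = 45.9225/75

0.6123


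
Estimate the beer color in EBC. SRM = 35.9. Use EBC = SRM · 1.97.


EBC = 35.9 · 1.97

70.7230 EBC


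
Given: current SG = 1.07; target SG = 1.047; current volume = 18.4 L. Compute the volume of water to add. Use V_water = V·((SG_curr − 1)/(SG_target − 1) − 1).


V_water = 18.4·((1.07 − 1)/(1.047 − 1) − 1)

9.0043 L


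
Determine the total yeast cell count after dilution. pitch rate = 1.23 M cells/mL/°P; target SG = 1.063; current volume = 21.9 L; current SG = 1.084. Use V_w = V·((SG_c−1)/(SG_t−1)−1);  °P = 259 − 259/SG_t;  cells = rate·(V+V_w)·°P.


V_w = 21.9·((1.084−1)/(1.063−1)−1) = 7.3000
V_final = 21.9 + 7.3000 = 29.2000
°P = 259 − 259/1.063 = 15.3500
cells = 1.23·29.2000·15.3500

551.3089 billion cells


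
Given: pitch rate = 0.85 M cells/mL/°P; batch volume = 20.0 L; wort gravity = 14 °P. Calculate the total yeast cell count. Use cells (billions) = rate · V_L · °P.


cells = 0.85 · 20.0 · 14

238.0000 billion cells


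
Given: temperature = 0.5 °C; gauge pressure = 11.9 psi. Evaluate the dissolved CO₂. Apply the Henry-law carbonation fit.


vols = (P + 14.695)·(0.01821 + 0.09011·e^(−0.04·T))
vols = (11.9 + 14.695)·(0.01821 + 0.09011·e^(−0.04·0.5))

2.8333 volumes


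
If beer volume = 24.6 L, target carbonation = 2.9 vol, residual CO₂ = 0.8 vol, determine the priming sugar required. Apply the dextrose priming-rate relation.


sugar = (target − residual)·4.0·V
sugar = (2.9 − 0.8)·4.0·24.6

206.6400 g


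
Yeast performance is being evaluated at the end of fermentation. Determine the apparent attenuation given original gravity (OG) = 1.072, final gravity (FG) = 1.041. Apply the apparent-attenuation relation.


AA = (OG − FG)/(OG − 1) · 100
AA = (1.072 − 1.041)/(1.072 − 1) · 100

43.0556 %


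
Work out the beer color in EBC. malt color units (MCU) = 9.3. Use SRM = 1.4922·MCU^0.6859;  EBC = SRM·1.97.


SRM = 1.4922·9.3^0.6859 = 6.8883
EBC = 6.8883·1.97

13.5699 EBC


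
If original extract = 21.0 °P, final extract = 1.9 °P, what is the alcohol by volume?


SG = 259/(259 − P);  ABV = (OG − FG)·131.25
OG = 259/(259 − 21.0) = 1.0882
FG = 259/(259 − 1.9) = 1.0074
ABV = (1.0882 − 1.0074)·131.25

10.6109 % ABV


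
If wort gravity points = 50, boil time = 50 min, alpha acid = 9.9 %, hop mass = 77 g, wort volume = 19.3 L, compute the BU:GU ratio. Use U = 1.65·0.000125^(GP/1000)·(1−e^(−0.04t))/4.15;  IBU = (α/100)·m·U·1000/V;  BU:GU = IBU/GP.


U = 1.65·0.000125^(50/1000)·(1−e^(−0.04·50))/4.15 = 0.2193
IBU = (9.9/100)·77·0.2193·1000/19.3 = 86.6359
BU:GU = 86.6359/50

1.7327


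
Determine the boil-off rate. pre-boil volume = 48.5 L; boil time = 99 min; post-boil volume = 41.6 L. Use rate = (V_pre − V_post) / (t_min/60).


rate = (48.5 − 41.6) / (99/60)

4.1818 L/hr


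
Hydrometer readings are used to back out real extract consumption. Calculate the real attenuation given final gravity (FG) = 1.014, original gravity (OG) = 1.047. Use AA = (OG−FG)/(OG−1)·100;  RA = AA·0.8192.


AA = (1.047 − 1.014)/(1.047 − 1)·100 = 70.2128
RA = 70.2128·0.8192

57.5183 %


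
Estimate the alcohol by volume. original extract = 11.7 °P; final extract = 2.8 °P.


SG = 259/(259 − P);  ABV = (OG − FG)·131.25
OG = 259/(259 − 11.7) = 1.0473
FG = 259/(259 − 2.8) = 1.0109
ABV = (1.0473 − 1.0109)·131.25

4.7751 % ABV


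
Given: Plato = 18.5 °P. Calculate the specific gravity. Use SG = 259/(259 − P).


SG = 259/(259 − 18.5)

1.0769


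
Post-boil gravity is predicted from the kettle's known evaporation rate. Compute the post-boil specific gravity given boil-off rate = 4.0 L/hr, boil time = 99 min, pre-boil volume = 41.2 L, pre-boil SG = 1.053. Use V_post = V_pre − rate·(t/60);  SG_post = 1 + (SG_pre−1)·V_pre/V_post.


V_post = 41.2 − 4.0·(99/60) = 34.6000
SG_post = 1 + (1.053 − 1)·41.2/34.6000

1.0631


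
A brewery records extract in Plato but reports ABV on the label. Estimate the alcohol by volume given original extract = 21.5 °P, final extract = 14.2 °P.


SG = 259/(259 − P);  ABV = (OG − FG)·131.25
OG = 259/(259 − 21.5) = 1.0905
FG = 259/(259 − 14.2) = 1.0580
ABV = (1.0905 − 1.0580)·131.25

4.2682 % ABV


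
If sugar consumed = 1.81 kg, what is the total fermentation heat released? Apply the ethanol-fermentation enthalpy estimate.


Q = m_sugar · 590 kJ/kg
Q = 1.81 · 590

1067.9000 kJ


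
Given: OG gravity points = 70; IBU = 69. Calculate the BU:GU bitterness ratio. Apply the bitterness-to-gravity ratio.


BU:GU = IBU / OG_points
BU:GU = 69 / 70

0.9857


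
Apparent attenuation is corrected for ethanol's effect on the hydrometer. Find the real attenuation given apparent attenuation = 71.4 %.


RA = AA · 0.8192
RA = 71.4 · 0.8192

58.4909 %


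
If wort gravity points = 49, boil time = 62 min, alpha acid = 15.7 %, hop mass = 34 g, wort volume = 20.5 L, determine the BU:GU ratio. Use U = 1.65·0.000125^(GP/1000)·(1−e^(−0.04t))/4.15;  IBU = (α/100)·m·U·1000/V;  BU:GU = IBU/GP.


U = 1.65·0.000125^(49/1000)·(1−e^(−0.04·62))/4.15 = 0.2345
IBU = (15.7/100)·34·0.2345·1000/20.5 = 61.0698
BU:GU = 61.0698/49

1.2463


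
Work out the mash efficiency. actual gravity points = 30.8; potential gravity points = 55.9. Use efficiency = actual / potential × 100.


efficiency = 30.8 / 55.9 × 100

55.0984 %


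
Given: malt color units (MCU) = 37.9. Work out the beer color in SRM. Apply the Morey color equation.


SRM = 1.4922 · MCU^0.6859
SRM = 1.4922 · 37.9^0.6859

18.0558 SRM


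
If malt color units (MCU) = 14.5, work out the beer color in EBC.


SRM = 1.4922·MCU^0.6859;  EBC = SRM·1.97
SRM = 1.4922·14.5^0.6859 = 9.3413
EBC = 9.3413·1.97

18.4024 EBC


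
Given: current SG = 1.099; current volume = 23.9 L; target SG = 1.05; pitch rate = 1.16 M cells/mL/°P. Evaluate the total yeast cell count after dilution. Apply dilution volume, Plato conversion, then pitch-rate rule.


V_w = V·((SG_c−1)/(SG_t−1)−1);  °P = 259 − 259/SG_t;  cells = rate·(V+V_w)·°P
V_w = 23.9·((1.099−1)/(1.05−1)−1) = 23.4220
V_final = 23.9 + 23.4220 = 47.3220
°P = 259 − 259/1.05 = 12.3333
cells = 1.16·47.3220·12.3333

677.0201 billion cells


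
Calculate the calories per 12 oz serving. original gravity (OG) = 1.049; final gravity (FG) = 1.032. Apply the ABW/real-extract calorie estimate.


ABW = (OG−FG)·131.25·0.79/FG;  °P = 259 − 259/SG (for OG→OE and FG→AE);  RE = 0.1808·OE + 0.8192·AE;  Cal = (6.9·ABW + 4·(RE−0.1))·FG·3.55
ABW = (1.049 − 1.032)·131.25·0.79/1.032 = 1.7080
OE = 259 − 259/1.049 = 12.0982 °P
AE = 259 − 259/1.032 = 8.0310 °P
RE = 0.1808·12.0982 + 0.8192·8.0310 = 8.7664 °P
Cal = (6.9·1.7080 + 4·(8.7664−0.1))·1.032·3.55

170.1772 kcal


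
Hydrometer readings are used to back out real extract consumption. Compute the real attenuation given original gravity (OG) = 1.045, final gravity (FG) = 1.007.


AA = (OG−FG)/(OG−1)·100;  RA = AA·0.8192
AA = (1.045 − 1.007)/(1.045 − 1)·100 = 84.4444
RA = 84.4444·0.8192

69.1769 %


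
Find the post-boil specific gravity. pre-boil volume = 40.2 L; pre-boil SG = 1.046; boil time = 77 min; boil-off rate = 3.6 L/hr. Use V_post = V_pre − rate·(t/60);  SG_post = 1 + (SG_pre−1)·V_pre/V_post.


V_post = 40.2 − 3.6·(77/60) = 35.5800
SG_post = 1 + (1.046 − 1)·40.2/35.5800

1.0520


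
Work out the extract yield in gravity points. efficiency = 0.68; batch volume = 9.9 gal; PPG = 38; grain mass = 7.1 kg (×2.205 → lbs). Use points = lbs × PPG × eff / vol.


lbs = 7.1 × 2.205 = 15.6555
points = 15.6555 × 38 × 0.68 / 9.9

40.8624 points


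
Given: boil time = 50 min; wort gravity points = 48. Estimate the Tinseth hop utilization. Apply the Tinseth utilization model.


U = 1.65·0.000125^(GP/1000) · (1 − e^(−0.04·t))/4.15
bigness = 1.65·0.000125^(48/1000) = 1.0719
boil_factor = (1 − e^(−0.04·50))/4.15 = 0.2084
U = 1.0719 · 0.2084

0.2233


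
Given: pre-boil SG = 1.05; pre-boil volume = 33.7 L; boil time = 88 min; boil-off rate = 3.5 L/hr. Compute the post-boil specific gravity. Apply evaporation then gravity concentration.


V_post = V_pre − rate·(t/60);  SG_post = 1 + (SG_pre−1)·V_pre/V_post
V_post = 33.7 − 3.5·(88/60) = 28.5667
SG_post = 1 + (1.05 − 1)·33.7/28.5667

1.0590


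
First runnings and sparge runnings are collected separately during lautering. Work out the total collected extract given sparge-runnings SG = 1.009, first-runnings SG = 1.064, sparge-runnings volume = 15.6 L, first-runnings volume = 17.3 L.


total = Σ (SG_i − 1)·1000·V_i
first = (1.064 − 1)·1000·17.3 = 1107.2000
sparge = (1.009 − 1)·1000·15.6 = 140.4000
total = 1107.2000 + 140.4000

1247.6000 gravity·L


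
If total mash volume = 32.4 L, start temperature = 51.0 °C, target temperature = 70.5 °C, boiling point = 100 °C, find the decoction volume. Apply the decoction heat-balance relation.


V_dec = V_total·(T_target − T_start)/(T_boil − T_start)
V_dec = 32.4·(70.5 − 51.0)/(100 − 51.0)

12.8939 L


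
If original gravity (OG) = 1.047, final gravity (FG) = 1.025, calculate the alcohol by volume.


ABV = (OG − FG) · 131.25
ABV = (1.047 − 1.025) · 131.25

2.8875 % ABV


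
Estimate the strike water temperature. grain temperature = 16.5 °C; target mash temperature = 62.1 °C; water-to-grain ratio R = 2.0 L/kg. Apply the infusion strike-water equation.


T_strike = (0.41/R)·(T_mash − T_grain) + T_mash
T_strike = (0.41/2.0)·(62.1 − 16.5) + 62.1

71.4480 °C


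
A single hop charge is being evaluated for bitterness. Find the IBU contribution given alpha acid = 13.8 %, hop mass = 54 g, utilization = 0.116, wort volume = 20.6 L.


IBU = (α/100)·mass·U·1000 / V
IBU = (13.8/100)·54·0.116·1000 / 20.6

41.9627 IBU


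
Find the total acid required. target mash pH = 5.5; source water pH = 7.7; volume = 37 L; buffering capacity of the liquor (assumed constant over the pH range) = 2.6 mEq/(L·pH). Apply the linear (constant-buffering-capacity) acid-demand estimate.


acid = buffering capacity · (pH_source − pH_target) · V
acid = 2.6 · (7.7 − 5.5) · 37

211.6400 mEq


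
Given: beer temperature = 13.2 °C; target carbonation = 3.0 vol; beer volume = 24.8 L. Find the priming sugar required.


residual = 14.695·(0.01821 + 0.09011·e^(−0.04·T));  sugar = (target − residual)·4.0·V
residual = 14.695·(0.01821 + 0.09011·e^(−0.04·13.2)) = 1.0486
sugar = (3.0 − 1.0486)·4.0·24.8

193.5821 g


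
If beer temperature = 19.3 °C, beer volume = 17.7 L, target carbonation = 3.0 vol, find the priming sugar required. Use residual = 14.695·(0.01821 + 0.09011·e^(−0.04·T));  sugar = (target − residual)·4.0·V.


residual = 14.695·(0.01821 + 0.09011·e^(−0.04·19.3)) = 0.8795
sugar = (3.0 − 0.8795)·4.0·17.7

150.1330 g


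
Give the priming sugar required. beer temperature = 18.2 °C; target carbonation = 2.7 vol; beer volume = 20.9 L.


residual = 14.695·(0.01821 + 0.09011·e^(−0.04·T));  sugar = (target − residual)·4.0·V
residual = 14.695·(0.01821 + 0.09011·e^(−0.04·18.2)) = 0.9070
sugar = (2.7 − 0.9070)·4.0·20.9

149.8947 g


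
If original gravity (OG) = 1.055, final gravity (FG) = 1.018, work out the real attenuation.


AA = (OG−FG)/(OG−1)·100;  RA = AA·0.8192
AA = (1.055 − 1.018)/(1.055 − 1)·100 = 67.2727
RA = 67.2727·0.8192

55.1098 %


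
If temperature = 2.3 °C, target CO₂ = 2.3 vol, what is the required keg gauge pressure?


psi = vols/(0.01821 + 0.09011·e^(−0.04·T)) − 14.695
psi = 2.3/(0.01821 + 0.09011·e^(−0.04·2.3)) − 14.695

8.2134 psi


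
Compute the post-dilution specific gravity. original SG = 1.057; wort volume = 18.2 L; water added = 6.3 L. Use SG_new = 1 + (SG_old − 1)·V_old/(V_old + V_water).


pts = (1.057 − 1)·1000·18.2/(18.2 + 6.3) = 42.3429
SG_new = 1 + 42.3429/1000

1.0423


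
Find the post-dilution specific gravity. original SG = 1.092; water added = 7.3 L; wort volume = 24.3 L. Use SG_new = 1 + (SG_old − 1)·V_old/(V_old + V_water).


pts = (1.092 − 1)·1000·24.3/(24.3 + 7.3) = 70.7468
SG_new = 1 + 70.7468/1000

1.0707


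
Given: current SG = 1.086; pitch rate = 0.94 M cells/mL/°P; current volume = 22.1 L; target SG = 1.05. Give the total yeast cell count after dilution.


V_w = V·((SG_c−1)/(SG_t−1)−1);  °P = 259 − 259/SG_t;  cells = rate·(V+V_w)·°P
V_w = 22.1·((1.086−1)/(1.05−1)−1) = 15.9120
V_final = 22.1 + 15.9120 = 38.0120
°P = 259 − 259/1.05 = 12.3333
cells = 0.94·38.0120·12.3333

440.6858 billion cells


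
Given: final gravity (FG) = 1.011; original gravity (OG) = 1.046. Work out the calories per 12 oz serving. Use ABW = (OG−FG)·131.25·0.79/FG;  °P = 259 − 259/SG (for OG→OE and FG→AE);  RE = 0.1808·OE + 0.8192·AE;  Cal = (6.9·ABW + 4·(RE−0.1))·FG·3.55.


ABW = (1.046 − 1.011)·131.25·0.79/1.011 = 3.5896
OE = 259 − 259/1.046 = 11.3901 °P
AE = 259 − 259/1.011 = 2.8180 °P
RE = 0.1808·11.3901 + 0.8192·2.8180 = 4.3678 °P
Cal = (6.9·3.5896 + 4·(4.3678−0.1))·1.011·3.55

150.1637 kcal


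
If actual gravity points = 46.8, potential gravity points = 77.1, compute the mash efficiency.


efficiency = actual / potential × 100
efficiency = 46.8 / 77.1 × 100

60.7004 %


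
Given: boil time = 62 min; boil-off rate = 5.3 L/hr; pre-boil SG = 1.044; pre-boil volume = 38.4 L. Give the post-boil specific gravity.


V_post = V_pre − rate·(t/60);  SG_post = 1 + (SG_pre−1)·V_pre/V_post
V_post = 38.4 − 5.3·(62/60) = 32.9233
SG_post = 1 + (1.044 − 1)·38.4/32.9233

1.0513


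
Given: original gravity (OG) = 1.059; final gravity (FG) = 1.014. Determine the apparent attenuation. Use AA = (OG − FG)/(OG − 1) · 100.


AA = (1.059 − 1.014)/(1.059 − 1) · 100

76.2712 %


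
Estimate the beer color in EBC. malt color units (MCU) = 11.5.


SRM = 1.4922·MCU^0.6859;  EBC = SRM·1.97
SRM = 1.4922·11.5^0.6859 = 7.9682
EBC = 7.9682·1.97

15.6973 EBC


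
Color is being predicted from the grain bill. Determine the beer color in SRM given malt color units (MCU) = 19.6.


SRM = 1.4922 · MCU^0.6859
SRM = 1.4922 · 19.6^0.6859

11.4864 SRM


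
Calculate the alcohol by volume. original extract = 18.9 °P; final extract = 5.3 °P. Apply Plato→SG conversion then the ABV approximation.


SG = 259/(259 − P);  ABV = (OG − FG)·131.25
OG = 259/(259 − 18.9) = 1.0787
FG = 259/(259 − 5.3) = 1.0209
ABV = (1.0787 − 1.0209)·131.25

7.5897 % ABV


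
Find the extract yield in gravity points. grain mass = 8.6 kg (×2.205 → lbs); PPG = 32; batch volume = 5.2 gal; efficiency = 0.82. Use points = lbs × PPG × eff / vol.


lbs = 8.6 × 2.205 = 18.9630
points = 18.9630 × 32 × 0.82 / 5.2

95.6902 points


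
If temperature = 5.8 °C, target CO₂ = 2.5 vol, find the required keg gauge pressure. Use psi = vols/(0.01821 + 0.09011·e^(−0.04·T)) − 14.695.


psi = 2.5/(0.01821 + 0.09011·e^(−0.04·5.8)) − 14.695

13.1874 psi


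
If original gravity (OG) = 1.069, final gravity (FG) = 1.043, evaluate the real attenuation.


AA = (OG−FG)/(OG−1)·100;  RA = AA·0.8192
AA = (1.069 − 1.043)/(1.069 − 1)·100 = 37.6812
RA = 37.6812·0.8192

30.8684 %


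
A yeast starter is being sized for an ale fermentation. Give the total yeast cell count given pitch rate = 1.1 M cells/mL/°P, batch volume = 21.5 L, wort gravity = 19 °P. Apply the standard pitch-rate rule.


cells (billions) = rate · V_L · °P
cells = 1.1 · 21.5 · 19

449.3500 billion cells


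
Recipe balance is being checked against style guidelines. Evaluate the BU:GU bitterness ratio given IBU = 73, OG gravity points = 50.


BU:GU = IBU / OG_points
BU:GU = 73 / 50

1.4600


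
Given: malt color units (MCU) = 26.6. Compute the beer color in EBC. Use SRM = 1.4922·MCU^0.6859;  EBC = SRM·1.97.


SRM = 1.4922·26.6^0.6859 = 14.1629
EBC = 14.1629·1.97

27.9010 EBC


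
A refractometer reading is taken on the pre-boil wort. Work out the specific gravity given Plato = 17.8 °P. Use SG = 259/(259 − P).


SG = 259/(259 − 17.8)

1.0738


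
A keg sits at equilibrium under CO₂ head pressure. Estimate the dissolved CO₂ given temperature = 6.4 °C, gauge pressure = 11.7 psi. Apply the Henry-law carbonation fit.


vols = (P + 14.695)·(0.01821 + 0.09011·e^(−0.04·T))
vols = (11.7 + 14.695)·(0.01821 + 0.09011·e^(−0.04·6.4))

2.3219 volumes


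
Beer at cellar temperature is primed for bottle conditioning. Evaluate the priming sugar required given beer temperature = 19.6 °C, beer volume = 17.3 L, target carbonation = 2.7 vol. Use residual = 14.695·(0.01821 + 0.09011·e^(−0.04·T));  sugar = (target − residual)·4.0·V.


residual = 14.695·(0.01821 + 0.09011·e^(−0.04·19.6)) = 0.8722
sugar = (2.7 − 0.8722)·4.0·17.3

126.4852 g


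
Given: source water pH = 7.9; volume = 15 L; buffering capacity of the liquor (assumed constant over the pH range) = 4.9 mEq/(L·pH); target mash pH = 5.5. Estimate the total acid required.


acid = buffering capacity · (pH_source − pH_target) · V
acid = 4.9 · (7.9 − 5.5) · 15

176.4000 mEq


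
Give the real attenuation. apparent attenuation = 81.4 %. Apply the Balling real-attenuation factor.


RA = AA · 0.8192
RA = 81.4 · 0.8192

66.6829 %


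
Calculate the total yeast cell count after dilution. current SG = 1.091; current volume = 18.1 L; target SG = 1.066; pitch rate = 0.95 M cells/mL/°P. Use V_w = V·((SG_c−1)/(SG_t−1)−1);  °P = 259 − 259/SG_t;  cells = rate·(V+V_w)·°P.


V_w = 18.1·((1.091−1)/(1.066−1)−1) = 6.8561
V_final = 18.1 + 6.8561 = 24.9561
°P = 259 − 259/1.066 = 16.0356
cells = 0.95·24.9561·16.0356

380.1773 billion cells


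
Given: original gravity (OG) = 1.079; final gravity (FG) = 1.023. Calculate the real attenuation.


AA = (OG−FG)/(OG−1)·100;  RA = AA·0.8192
AA = (1.079 − 1.023)/(1.079 − 1)·100 = 70.8861
RA = 70.8861·0.8192

58.0699 %


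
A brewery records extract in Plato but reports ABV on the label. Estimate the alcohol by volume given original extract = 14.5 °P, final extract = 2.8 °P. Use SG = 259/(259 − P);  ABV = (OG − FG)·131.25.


OG = 259/(259 − 14.5) = 1.0593
FG = 259/(259 − 2.8) = 1.0109
ABV = (1.0593 − 1.0109)·131.25

6.3493 % ABV


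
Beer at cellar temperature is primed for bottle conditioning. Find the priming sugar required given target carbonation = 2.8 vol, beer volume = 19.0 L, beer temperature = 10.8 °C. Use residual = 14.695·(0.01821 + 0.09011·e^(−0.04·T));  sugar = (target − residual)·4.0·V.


residual = 14.695·(0.01821 + 0.09011·e^(−0.04·10.8)) = 1.1273
sugar = (2.8 − 1.1273)·4.0·19.0

127.1285 g


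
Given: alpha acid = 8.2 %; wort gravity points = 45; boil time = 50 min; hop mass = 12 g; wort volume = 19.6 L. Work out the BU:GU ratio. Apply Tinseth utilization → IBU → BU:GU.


U = 1.65·0.000125^(GP/1000)·(1−e^(−0.04t))/4.15;  IBU = (α/100)·m·U·1000/V;  BU:GU = IBU/GP
U = 1.65·0.000125^(45/1000)·(1−e^(−0.04·50))/4.15 = 0.2294
IBU = (8.2/100)·12·0.2294·1000/19.6 = 11.5182
BU:GU = 11.5182/45

0.2560


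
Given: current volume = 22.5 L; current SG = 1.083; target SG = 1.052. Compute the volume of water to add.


V_water = V·((SG_curr − 1)/(SG_target − 1) − 1)
V_water = 22.5·((1.083 − 1)/(1.052 − 1) − 1)

13.4135 L


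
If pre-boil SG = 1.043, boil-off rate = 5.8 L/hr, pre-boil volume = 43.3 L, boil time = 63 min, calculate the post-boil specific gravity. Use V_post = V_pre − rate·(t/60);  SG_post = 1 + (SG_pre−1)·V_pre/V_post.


V_post = 43.3 − 5.8·(63/60) = 37.2100
SG_post = 1 + (1.043 − 1)·43.3/37.2100

1.0500


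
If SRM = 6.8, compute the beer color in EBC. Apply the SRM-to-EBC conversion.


EBC = SRM · 1.97
EBC = 6.8 · 1.97

13.3960 EBC


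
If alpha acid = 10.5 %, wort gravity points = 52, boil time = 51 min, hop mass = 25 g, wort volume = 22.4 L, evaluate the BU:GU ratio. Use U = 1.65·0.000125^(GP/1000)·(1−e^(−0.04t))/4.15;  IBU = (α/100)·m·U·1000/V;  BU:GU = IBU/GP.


U = 1.65·0.000125^(52/1000)·(1−e^(−0.04·51))/4.15 = 0.2168
IBU = (10.5/100)·25·0.2168·1000/22.4 = 25.4016
BU:GU = 25.4016/52

0.4885


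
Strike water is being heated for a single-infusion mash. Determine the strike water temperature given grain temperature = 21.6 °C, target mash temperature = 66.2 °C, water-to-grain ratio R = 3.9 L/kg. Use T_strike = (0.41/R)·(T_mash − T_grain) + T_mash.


T_strike = (0.41/3.9)·(66.2 − 21.6) + 66.2

70.8887 °C


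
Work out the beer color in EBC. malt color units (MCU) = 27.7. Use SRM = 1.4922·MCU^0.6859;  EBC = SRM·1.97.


SRM = 1.4922·27.7^0.6859 = 14.5621
EBC = 14.5621·1.97

28.6873 EBC


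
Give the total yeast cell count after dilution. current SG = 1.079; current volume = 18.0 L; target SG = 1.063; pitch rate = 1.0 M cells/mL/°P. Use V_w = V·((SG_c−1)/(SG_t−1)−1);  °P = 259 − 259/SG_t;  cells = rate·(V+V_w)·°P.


V_w = 18.0·((1.079−1)/(1.063−1)−1) = 4.5714
V_final = 18.0 + 4.5714 = 22.5714
°P = 259 − 259/1.063 = 15.3500
cells = 1.0·22.5714·15.3500

346.4704 billion cells


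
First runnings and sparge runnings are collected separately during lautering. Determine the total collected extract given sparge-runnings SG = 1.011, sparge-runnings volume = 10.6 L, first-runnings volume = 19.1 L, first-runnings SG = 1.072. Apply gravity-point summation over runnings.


total = Σ (SG_i − 1)·1000·V_i
first = (1.072 − 1)·1000·19.1 = 1375.2000
sparge = (1.011 − 1)·1000·10.6 = 116.6000
total = 1375.2000 + 116.6000

1491.8000 gravity·L


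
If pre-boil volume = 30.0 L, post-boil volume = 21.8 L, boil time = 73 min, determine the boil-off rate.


rate = (V_pre − V_post) / (t_min/60)
rate = (30.0 − 21.8) / (73/60)

6.7397 L/hr


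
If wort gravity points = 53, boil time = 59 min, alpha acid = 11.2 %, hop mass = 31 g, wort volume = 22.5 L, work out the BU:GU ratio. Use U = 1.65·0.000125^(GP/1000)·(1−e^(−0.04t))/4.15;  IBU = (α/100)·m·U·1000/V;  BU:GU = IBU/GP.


U = 1.65·0.000125^(53/1000)·(1−e^(−0.04·59))/4.15 = 0.2236
IBU = (11.2/100)·31·0.2236·1000/22.5 = 34.5061
BU:GU = 34.5061/53

0.6511


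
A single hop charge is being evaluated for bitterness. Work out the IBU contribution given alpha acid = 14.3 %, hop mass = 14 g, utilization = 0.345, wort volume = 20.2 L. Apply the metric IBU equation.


IBU = (α/100)·mass·U·1000 / V
IBU = (14.3/100)·14·0.345·1000 / 20.2

34.1926 IBU


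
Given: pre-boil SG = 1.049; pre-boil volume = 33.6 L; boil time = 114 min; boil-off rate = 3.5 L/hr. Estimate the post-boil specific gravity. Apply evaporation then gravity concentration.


V_post = V_pre − rate·(t/60);  SG_post = 1 + (SG_pre−1)·V_pre/V_post
V_post = 33.6 − 3.5·(114/60) = 26.9500
SG_post = 1 + (1.049 − 1)·33.6/26.9500

1.0611


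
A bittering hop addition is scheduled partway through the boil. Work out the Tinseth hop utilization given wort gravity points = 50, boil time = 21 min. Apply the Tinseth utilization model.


U = 1.65·0.000125^(GP/1000) · (1 − e^(−0.04·t))/4.15
bigness = 1.65·0.000125^(50/1000) = 1.0528
boil_factor = (1 − e^(−0.04·21))/4.15 = 0.1369
U = 1.0528 · 0.1369

0.1442


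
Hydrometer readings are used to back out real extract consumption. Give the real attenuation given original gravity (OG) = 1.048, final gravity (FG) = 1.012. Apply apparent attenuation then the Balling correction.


AA = (OG−FG)/(OG−1)·100;  RA = AA·0.8192
AA = (1.048 − 1.012)/(1.048 − 1)·100 = 75.0000
RA = 75.0000·0.8192

61.4400 %


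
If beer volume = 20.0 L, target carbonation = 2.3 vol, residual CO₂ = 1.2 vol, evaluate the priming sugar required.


sugar = (target − residual)·4.0·V
sugar = (2.3 − 1.2)·4.0·20.0

88.0000 g


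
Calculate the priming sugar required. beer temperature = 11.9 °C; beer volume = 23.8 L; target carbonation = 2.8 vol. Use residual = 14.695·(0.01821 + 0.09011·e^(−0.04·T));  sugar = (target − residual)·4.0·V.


residual = 14.695·(0.01821 + 0.09011·e^(−0.04·11.9)) = 1.0903
sugar = (2.8 − 1.0903)·4.0·23.8

162.7680 g


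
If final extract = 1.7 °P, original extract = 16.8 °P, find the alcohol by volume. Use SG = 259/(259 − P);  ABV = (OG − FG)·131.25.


OG = 259/(259 − 16.8) = 1.0694
FG = 259/(259 − 1.7) = 1.0066
ABV = (1.0694 − 1.0066)·131.25

8.2369 % ABV


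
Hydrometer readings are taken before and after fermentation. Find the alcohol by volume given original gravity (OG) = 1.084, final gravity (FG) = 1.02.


ABV = (OG − FG) · 131.25
ABV = (1.084 − 1.02) · 131.25

8.4000 % ABV


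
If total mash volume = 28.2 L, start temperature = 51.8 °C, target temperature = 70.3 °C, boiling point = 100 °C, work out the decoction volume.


V_dec = V_total·(T_target − T_start)/(T_boil − T_start)
V_dec = 28.2·(70.3 − 51.8)/(100 − 51.8)

10.8237 L


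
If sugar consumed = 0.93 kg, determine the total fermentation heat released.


Q = m_sugar · 590 kJ/kg
Q = 0.93 · 590

548.7000 kJ


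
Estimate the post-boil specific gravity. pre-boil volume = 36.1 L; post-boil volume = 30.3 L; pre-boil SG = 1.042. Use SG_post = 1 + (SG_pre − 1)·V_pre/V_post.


pts_pre = (1.042 − 1)·1000 = 42.0000
pts_post = 42.0000·36.1/30.3 = 50.0396
SG_post = 1 + 50.0396/1000

1.0500


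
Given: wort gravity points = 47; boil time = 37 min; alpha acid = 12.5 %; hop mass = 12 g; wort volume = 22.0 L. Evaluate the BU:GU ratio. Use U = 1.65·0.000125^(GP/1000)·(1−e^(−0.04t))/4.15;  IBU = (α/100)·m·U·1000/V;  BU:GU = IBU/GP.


U = 1.65·0.000125^(47/1000)·(1−e^(−0.04·37))/4.15 = 0.2013
IBU = (12.5/100)·12·0.2013·1000/22.0 = 13.7240
BU:GU = 13.7240/47

0.2920


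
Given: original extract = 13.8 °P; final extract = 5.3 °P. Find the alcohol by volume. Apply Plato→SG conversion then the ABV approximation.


SG = 259/(259 − P);  ABV = (OG − FG)·131.25
OG = 259/(259 − 13.8) = 1.0563
FG = 259/(259 − 5.3) = 1.0209
ABV = (1.0563 − 1.0209)·131.25

4.6449 % ABV


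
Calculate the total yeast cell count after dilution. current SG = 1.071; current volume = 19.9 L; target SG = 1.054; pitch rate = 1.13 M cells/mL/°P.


V_w = V·((SG_c−1)/(SG_t−1)−1);  °P = 259 − 259/SG_t;  cells = rate·(V+V_w)·°P
V_w = 19.9·((1.071−1)/(1.054−1)−1) = 6.2648
V_final = 19.9 + 6.2648 = 26.1648
°P = 259 − 259/1.054 = 13.2694
cells = 1.13·26.1648·13.2694

392.3277 billion cells


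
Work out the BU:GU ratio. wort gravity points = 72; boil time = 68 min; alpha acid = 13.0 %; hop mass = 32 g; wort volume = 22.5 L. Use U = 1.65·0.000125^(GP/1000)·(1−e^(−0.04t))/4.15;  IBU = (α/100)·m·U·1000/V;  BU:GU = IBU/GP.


U = 1.65·0.000125^(72/1000)·(1−e^(−0.04·68))/4.15 = 0.1945
IBU = (13.0/100)·32·0.1945·1000/22.5 = 35.9525
BU:GU = 35.9525/72

0.4993


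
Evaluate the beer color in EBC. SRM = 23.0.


EBC = SRM · 1.97
EBC = 23.0 · 1.97

45.3100 EBC


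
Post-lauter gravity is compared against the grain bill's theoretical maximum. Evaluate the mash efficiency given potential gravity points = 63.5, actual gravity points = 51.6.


efficiency = actual / potential × 100
efficiency = 51.6 / 63.5 × 100

81.2598 %


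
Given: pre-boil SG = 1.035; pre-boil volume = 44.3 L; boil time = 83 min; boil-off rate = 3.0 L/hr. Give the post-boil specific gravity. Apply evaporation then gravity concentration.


V_post = V_pre − rate·(t/60);  SG_post = 1 + (SG_pre−1)·V_pre/V_post
V_post = 44.3 − 3.0·(83/60) = 40.1500
SG_post = 1 + (1.035 − 1)·44.3/40.1500

1.0386


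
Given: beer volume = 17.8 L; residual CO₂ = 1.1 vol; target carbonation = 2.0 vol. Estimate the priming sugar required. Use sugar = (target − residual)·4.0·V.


sugar = (2.0 − 1.1)·4.0·17.8

64.0800 g


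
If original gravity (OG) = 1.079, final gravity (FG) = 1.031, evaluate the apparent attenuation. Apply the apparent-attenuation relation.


AA = (OG − FG)/(OG − 1) · 100
AA = (1.079 − 1.031)/(1.079 − 1) · 100

60.7595 %


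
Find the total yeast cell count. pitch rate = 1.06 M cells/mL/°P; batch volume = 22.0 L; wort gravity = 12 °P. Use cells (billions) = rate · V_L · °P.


cells = 1.06 · 22.0 · 12

279.8400 billion cells


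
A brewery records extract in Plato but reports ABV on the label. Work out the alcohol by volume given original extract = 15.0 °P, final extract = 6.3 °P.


SG = 259/(259 − P);  ABV = (OG − FG)·131.25
OG = 259/(259 − 15.0) = 1.0615
FG = 259/(259 − 6.3) = 1.0249
ABV = (1.0615 − 1.0249)·131.25

4.7965 % ABV


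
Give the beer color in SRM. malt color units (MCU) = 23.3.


SRM = 1.4922 · MCU^0.6859
SRM = 1.4922 · 23.3^0.6859

12.9329 SRM


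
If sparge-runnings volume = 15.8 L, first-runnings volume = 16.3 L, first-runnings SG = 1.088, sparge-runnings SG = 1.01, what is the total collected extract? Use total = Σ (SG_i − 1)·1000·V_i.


first = (1.088 − 1)·1000·16.3 = 1434.4000
sparge = (1.01 − 1)·1000·15.8 = 158.0000
total = 1434.4000 + 158.0000

1592.4000 gravity·L


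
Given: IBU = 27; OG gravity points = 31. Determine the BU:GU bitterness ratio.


BU:GU = IBU / OG_points
BU:GU = 27 / 31

0.8710


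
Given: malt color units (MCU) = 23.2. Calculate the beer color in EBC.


SRM = 1.4922·MCU^0.6859;  EBC = SRM·1.97
SRM = 1.4922·23.2^0.6859 = 12.8948
EBC = 12.8948·1.97

25.4028 EBC


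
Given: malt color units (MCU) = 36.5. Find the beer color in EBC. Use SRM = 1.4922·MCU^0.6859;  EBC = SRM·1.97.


SRM = 1.4922·36.5^0.6859 = 17.5956
EBC = 17.5956·1.97

34.6633 EBC


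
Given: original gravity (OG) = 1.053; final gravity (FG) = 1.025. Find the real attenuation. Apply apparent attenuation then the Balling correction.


AA = (OG−FG)/(OG−1)·100;  RA = AA·0.8192
AA = (1.053 − 1.025)/(1.053 − 1)·100 = 52.8302
RA = 52.8302·0.8192

43.2785 %


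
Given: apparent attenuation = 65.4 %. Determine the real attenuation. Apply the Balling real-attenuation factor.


RA = AA · 0.8192
RA = 65.4 · 0.8192

53.5757 %


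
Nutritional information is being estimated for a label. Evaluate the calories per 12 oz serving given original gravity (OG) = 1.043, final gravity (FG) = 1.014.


ABW = (OG−FG)·131.25·0.79/FG;  °P = 259 − 259/SG (for OG→OE and FG→AE);  RE = 0.1808·OE + 0.8192·AE;  Cal = (6.9·ABW + 4·(RE−0.1))·FG·3.55
ABW = (1.043 − 1.014)·131.25·0.79/1.014 = 2.9654
OE = 259 − 259/1.043 = 10.6779 °P
AE = 259 − 259/1.014 = 3.5759 °P
RE = 0.1808·10.6779 + 0.8192·3.5759 = 4.8600 °P
Cal = (6.9·2.9654 + 4·(4.8600−0.1))·1.014·3.55

142.1927 kcal


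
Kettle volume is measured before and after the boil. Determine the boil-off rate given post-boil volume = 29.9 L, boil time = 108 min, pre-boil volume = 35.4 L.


rate = (V_pre − V_post) / (t_min/60)
rate = (35.4 − 29.9) / (108/60)

3.0556 L/hr


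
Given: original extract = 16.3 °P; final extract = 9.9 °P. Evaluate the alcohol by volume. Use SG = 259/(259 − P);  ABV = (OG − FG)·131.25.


OG = 259/(259 − 16.3) = 1.0672
FG = 259/(259 − 9.9) = 1.0397
ABV = (1.0672 − 1.0397)·131.25

3.5986 % ABV


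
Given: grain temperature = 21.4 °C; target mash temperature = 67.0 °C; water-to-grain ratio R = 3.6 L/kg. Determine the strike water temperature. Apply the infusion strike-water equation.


T_strike = (0.41/R)·(T_mash − T_grain) + T_mash
T_strike = (0.41/3.6)·(67.0 − 21.4) + 67.0

72.1933 °C


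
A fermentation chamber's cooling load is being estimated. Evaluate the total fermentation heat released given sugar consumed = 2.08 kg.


Q = m_sugar · 590 kJ/kg
Q = 2.08 · 590

1227.2000 kJ


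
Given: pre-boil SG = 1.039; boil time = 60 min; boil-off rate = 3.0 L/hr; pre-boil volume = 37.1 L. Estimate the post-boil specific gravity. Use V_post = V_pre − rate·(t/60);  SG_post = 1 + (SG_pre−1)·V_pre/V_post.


V_post = 37.1 − 3.0·(60/60) = 34.1000
SG_post = 1 + (1.039 − 1)·37.1/34.1000

1.0424


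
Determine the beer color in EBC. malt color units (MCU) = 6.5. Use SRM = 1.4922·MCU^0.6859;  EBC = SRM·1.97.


SRM = 1.4922·6.5^0.6859 = 5.3877
EBC = 5.3877·1.97

10.6138 EBC


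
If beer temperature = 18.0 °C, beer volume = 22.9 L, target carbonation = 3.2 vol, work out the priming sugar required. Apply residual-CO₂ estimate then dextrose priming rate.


residual = 14.695·(0.01821 + 0.09011·e^(−0.04·T));  sugar = (target − residual)·4.0·V
residual = 14.695·(0.01821 + 0.09011·e^(−0.04·18.0)) = 0.9121
sugar = (3.2 − 0.9121)·4.0·22.9

209.5683 g


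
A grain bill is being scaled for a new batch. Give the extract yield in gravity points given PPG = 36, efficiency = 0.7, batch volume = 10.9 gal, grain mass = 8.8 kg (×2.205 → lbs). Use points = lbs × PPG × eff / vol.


lbs = 8.8 × 2.205 = 19.4040
points = 19.4040 × 36 × 0.7 / 10.9

44.8606 points


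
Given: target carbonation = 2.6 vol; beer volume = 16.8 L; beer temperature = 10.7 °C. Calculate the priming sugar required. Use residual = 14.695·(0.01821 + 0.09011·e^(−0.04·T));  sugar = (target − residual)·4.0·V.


residual = 14.695·(0.01821 + 0.09011·e^(−0.04·10.7)) = 1.1307
sugar = (2.6 − 1.1307)·4.0·16.8

98.7368 g


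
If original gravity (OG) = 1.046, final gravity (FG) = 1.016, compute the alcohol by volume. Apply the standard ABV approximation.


ABV = (OG − FG) · 131.25
ABV = (1.046 − 1.016) · 131.25

3.9375 % ABV


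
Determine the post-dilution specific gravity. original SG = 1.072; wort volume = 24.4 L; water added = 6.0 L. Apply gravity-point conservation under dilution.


SG_new = 1 + (SG_old − 1)·V_old/(V_old + V_water)
pts = (1.072 − 1)·1000·24.4/(24.4 + 6.0) = 57.7895
SG_new = 1 + 57.7895/1000

1.0578


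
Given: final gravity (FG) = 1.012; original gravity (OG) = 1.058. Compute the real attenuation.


AA = (OG−FG)/(OG−1)·100;  RA = AA·0.8192
AA = (1.058 − 1.012)/(1.058 − 1)·100 = 79.3103
RA = 79.3103·0.8192

64.9710 %


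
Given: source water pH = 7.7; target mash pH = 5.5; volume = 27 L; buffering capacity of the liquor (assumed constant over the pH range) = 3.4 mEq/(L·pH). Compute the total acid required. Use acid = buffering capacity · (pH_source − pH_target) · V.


acid = 3.4 · (7.7 − 5.5) · 27

201.9600 mEq


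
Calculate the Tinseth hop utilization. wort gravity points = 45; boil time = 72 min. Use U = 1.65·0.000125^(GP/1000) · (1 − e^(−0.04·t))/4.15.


bigness = 1.65·0.000125^(45/1000) = 1.1011
boil_factor = (1 − e^(−0.04·72))/4.15 = 0.2274
U = 1.1011 · 0.2274

0.2504
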